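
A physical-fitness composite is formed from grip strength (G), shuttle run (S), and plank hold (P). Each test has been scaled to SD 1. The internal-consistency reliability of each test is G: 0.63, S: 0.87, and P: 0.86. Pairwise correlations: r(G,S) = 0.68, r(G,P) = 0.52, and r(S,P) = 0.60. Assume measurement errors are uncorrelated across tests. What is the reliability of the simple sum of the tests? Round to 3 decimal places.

Var(G+S+P) = 3 + 2·[0.68 + 0.52 + 0.60] = 3 + 3.6 = 6.6.
With uncorrelated errors the cross-covariances are all true-score covariance, so they carry over unchanged; only the diagonal terms shrink to ρᵢσᵢ².
True-score variance = [0.63 + 0.87 + 0.86] + 3.6 = 2.36 + 3.6 = 5.96.
Reliability = 5.96 / 6.6 = 0.903.

0.903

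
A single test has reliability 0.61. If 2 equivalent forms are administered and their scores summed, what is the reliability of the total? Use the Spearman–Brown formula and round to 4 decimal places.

0.7578

ρ_k = kρ / (1 + (k−1)ρ) = 2·0.61 / (1 + 1·0.61) = 1.220 / 1.610 = 0.7578.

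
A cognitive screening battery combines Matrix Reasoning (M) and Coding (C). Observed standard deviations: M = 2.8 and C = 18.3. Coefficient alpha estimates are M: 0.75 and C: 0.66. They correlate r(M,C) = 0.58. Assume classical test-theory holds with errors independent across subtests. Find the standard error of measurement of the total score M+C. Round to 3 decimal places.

10.762

Var(total) = 342.73 + 59.4384 = 402.168.
True-score variance = 226.907 + 59.4384 = 286.346, so reliability = 0.7120.
Error variance = 402.168 − 286.346 = 115.823; SEM = √115.823 = 10.762.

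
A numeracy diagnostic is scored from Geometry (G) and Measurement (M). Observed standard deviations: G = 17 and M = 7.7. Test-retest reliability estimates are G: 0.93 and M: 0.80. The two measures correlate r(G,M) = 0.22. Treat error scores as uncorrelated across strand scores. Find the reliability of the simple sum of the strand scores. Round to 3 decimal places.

0.921

Var(G+M) = 17² + 7.7² + 2·[17·7.7·0.22] = 348.29 + 57.596 = 405.886.
With uncorrelated errors the cross-covariances are all true-score covariance, so they carry over unchanged; only the diagonal terms shrink to ρᵢσᵢ².
True-score variance = [17²·0.93 + 7.7²·0.80] + 57.596 = 316.202 + 57.596 = 373.798.
Reliability = 373.798 / 405.886 = 0.921.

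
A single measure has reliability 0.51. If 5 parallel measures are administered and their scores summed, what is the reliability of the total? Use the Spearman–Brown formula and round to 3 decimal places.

0.839

ρ_k = kρ / (1 + (k−1)ρ) = 5·0.51 / (1 + 4·0.51) = 2.550 / 3.040 = 0.839.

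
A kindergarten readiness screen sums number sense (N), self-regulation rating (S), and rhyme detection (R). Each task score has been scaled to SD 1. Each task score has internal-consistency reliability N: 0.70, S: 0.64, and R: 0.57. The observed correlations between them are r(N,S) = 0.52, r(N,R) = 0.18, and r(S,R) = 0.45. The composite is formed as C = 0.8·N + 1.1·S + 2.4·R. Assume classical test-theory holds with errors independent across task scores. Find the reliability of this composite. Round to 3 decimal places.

0.732

Var(C) = 0.8² + 1.1² + 2.4² + 2·[0.88·0.52 + 1.92·0.18 + 2.64·0.45] = 7.61 + 3.9824 = 11.5924.
With uncorrelated errors the cross-covariances are all true-score covariance, so they carry over unchanged; only the diagonal terms shrink to ρᵢσᵢ².
True-score variance = [0.8²·0.70 + 1.1²·0.64 + 2.4²·0.57] + 3.9824 = 4.5056 + 3.9824 = 8.488.
Reliability = 8.488 / 11.5924 = 0.732.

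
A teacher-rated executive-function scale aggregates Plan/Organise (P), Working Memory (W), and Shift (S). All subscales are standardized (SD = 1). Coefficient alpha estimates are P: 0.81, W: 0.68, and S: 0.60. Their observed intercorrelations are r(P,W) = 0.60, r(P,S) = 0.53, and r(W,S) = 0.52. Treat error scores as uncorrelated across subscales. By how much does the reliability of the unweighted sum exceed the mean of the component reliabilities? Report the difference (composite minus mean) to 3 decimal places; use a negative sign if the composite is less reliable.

Var(sum) = 3 + 3.3 = 6.3; true-score variance = 2.09 + 3.3 = 5.39; composite reliability = 0.8556.
Mean component reliability = 0.6967.
Difference = 0.8556 − 0.6967 = 0.159.

0.159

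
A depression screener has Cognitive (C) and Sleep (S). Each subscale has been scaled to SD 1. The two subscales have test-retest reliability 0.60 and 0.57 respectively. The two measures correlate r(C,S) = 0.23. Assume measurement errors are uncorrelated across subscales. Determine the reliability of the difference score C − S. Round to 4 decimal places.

Var(C−S) = 1 + 1 − 2·0.23 = 2 − 0.46 = 1.54.
With uncorrelated errors the cross-covariances are all true-score covariance, so they carry over unchanged; only the diagonal terms shrink to ρᵢσᵢ².
True-score variance = [0.60 + 0.57] − 0.46 = 1.17 − 0.46 = 0.71.
Reliability = 0.71 / 1.54 = 0.4610.

0.4610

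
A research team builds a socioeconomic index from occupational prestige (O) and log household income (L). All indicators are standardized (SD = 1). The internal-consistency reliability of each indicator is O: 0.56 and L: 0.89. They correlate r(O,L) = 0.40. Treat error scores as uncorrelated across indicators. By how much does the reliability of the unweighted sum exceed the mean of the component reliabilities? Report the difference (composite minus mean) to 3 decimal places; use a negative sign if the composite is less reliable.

0.079

Var(sum) = 2 + 0.8 = 2.8; true-score variance = 1.45 + 0.8 = 2.25; composite reliability = 0.8036.
Mean component reliability = 0.7250.
Difference = 0.8036 − 0.7250 = 0.079.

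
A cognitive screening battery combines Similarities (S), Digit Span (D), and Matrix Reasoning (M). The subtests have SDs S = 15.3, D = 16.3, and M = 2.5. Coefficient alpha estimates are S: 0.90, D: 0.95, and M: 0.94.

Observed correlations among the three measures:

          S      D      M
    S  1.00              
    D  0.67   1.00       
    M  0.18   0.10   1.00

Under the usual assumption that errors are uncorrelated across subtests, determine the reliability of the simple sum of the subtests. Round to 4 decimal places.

Var(S+D+M) = 15.3² + 16.3² + 2.5² + 2·[15.3·16.3·0.67 + 15.3·2.5·0.18 + 16.3·2.5·0.10] = 506.03 + 356.103 = 862.133.
Because errors are independent across components, Cov(Tᵢ,Tⱼ) = Cov(Xᵢ,Xⱼ); the off-diagonal part of the true-score variance is the same as above.
True-score variance = [15.3²·0.90 + 16.3²·0.95 + 2.5²·0.94] + 356.103 = 468.962 + 356.103 = 825.064.
Reliability = 825.064 / 862.133 = 0.9570.

0.9570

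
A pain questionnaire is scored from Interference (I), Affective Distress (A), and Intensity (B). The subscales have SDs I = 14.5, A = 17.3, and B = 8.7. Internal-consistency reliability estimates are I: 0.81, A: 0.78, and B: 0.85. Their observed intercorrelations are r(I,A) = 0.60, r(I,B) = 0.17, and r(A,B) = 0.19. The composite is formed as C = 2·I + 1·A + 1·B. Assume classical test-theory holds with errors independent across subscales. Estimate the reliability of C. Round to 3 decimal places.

Var(C) = 2²·14.5² + 17.3² + 8.7² + 2·[2·14.5·17.3·0.60 + 2·14.5·8.7·0.17 + 17.3·8.7·0.19] = 1215.98 + 745.016 = 1961.
Because errors are independent across components, Cov(Tᵢ,Tⱼ) = Cov(Xᵢ,Xⱼ); the off-diagonal part of the true-score variance is the same as above.
True-score variance = [2²·14.5²·0.81 + 17.3²·0.78 + 8.7²·0.85] + 745.016 = 978.993 + 745.016 = 1724.01.
Reliability = 1724.01 / 1961 = 0.879.

0.879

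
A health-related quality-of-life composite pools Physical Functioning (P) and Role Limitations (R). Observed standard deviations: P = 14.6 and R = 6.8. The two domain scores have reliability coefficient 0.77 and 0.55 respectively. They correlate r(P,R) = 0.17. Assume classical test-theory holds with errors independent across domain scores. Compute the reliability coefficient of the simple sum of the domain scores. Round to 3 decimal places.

0.762

Var(P+R) = 14.6² + 6.8² + 2·[14.6·6.8·0.17] = 259.4 + 33.7552 = 293.155.
Under uncorrelated errors the observed covariances equal the true-score covariances, so only the own-variance terms attenuate.
True-score variance = [14.6²·0.77 + 6.8²·0.55] + 33.7552 = 189.565 + 33.7552 = 223.32.
Reliability = 223.32 / 293.155 = 0.762.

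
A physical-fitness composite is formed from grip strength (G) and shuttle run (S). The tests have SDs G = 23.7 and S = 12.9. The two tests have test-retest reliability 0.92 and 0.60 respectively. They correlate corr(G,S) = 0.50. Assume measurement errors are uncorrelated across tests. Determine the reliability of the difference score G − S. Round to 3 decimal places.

Var(G−S) = 23.7² + 12.9² − 2·23.7·12.9·0.50 = 728.1 − 305.73 = 422.37.
With uncorrelated errors the cross-covariances are all true-score covariance, so they carry over unchanged; only the diagonal terms shrink to ρᵢσᵢ².
True-score variance = [23.7²·0.92 + 12.9²·0.60] − 305.73 = 616.601 − 305.73 = 310.871.
Reliability = 310.871 / 422.37 = 0.736.

0.736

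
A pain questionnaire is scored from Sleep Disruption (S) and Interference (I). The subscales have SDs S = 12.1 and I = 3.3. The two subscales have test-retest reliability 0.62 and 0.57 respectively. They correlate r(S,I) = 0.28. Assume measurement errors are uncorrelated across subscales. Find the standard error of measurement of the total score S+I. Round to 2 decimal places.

Var(total) = 157.3 + 22.3608 = 179.661.
True-score variance = 96.9815 + 22.3608 = 119.342, so reliability = 0.6643.
Error variance = 179.661 − 119.342 = 60.3185; SEM = √60.3185 = 7.77.

7.77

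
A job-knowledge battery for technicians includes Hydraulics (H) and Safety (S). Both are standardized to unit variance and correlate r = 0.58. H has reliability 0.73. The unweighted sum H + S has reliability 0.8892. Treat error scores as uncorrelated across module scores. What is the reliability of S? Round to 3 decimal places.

Var(H+S) = 2 + 2·0.58 = 3.160.
True-score variance = ρ_H + ρ_S + 2·0.58, so 0.8892 = (0.73 + ρ_S + 1.16) / 3.160.
ρ_S = 0.8892·3.160 − 0.73 − 1.16 = 0.920.

0.920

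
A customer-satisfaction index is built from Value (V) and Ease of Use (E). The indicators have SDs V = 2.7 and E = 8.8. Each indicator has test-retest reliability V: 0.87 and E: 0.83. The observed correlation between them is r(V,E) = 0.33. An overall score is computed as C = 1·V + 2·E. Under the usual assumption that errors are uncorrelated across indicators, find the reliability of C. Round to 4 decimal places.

Var(C) = 2.7² + 2²·8.8² + 2·[2·2.7·8.8·0.33] = 317.05 + 31.3632 = 348.413.
With uncorrelated errors the cross-covariances are all true-score covariance, so they carry over unchanged; only the diagonal terms shrink to ρᵢσᵢ².
True-score variance = [2.7²·0.87 + 2²·8.8²·0.83] + 31.3632 = 263.443 + 31.3632 = 294.806.
Reliability = 294.806 / 348.413 = 0.8461.

0.8461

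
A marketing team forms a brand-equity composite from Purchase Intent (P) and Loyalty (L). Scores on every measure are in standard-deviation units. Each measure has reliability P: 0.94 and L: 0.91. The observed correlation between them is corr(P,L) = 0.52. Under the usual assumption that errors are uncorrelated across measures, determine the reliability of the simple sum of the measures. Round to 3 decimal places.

0.951

Var(P+L) = 2 + 2·[0.52] = 2 + 1.04 = 3.04.
Because errors are independent across components, Cov(Tᵢ,Tⱼ) = Cov(Xᵢ,Xⱼ); the off-diagonal part of the true-score variance is the same as above.
True-score variance = [0.94 + 0.91] + 1.04 = 1.85 + 1.04 = 2.89.
Reliability = 2.89 / 3.04 = 0.951.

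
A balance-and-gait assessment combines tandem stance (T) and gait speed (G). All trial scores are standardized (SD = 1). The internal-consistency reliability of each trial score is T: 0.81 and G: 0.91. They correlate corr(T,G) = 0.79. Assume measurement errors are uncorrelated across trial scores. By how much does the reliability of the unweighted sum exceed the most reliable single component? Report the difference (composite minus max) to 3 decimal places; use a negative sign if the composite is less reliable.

0.012

Var(sum) = 2 + 1.58 = 3.58; true-score variance = 1.72 + 1.58 = 3.3; composite reliability = 0.9218.
Max component reliability = 0.9100.
Difference = 0.9218 − 0.9100 = 0.012.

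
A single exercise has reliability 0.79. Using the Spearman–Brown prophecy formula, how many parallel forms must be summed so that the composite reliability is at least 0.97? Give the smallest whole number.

k ≥ ρ*(1−ρ₁)/(ρ₁(1−ρ*)) = 0.97·0.21 / (0.79·0.03) = 8.595.
Smallest integer k = 9.

9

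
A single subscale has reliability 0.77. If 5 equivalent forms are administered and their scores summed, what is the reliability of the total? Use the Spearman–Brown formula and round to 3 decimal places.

ρ_k = kρ / (1 + (k−1)ρ) = 5·0.77 / (1 + 4·0.77) = 3.850 / 4.080 = 0.944.

0.944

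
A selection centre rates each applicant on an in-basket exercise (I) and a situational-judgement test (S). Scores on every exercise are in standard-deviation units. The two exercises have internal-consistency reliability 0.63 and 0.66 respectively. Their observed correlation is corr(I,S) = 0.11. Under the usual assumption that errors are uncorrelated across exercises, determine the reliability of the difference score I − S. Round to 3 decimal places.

Var(I−S) = 1 + 1 − 2·0.11 = 2 − 0.22 = 1.78.
Under uncorrelated errors the observed covariances equal the true-score covariances, so only the own-variance terms attenuate.
True-score variance = [0.63 + 0.66] − 0.22 = 1.29 − 0.22 = 1.07.
Reliability = 1.07 / 1.78 = 0.601.

0.601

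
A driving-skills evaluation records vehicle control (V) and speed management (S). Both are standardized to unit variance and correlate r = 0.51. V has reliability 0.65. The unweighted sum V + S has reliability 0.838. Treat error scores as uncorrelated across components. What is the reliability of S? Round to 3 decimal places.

Var(V+S) = 2 + 2·0.51 = 3.020.
True-score variance = ρ_V + ρ_S + 2·0.51, so 0.838 = (0.65 + ρ_S + 1.02) / 3.020.
ρ_S = 0.838·3.020 − 0.65 − 1.02 = 0.861.

0.861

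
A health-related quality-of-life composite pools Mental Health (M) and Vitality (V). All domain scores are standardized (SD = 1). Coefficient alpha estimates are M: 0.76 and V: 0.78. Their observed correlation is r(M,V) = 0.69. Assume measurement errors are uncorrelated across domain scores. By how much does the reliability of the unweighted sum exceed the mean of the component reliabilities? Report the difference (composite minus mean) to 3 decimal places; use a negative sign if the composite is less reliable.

0.094

Var(sum) = 2 + 1.38 = 3.38; true-score variance = 1.54 + 1.38 = 2.92; composite reliability = 0.8639.
Mean component reliability = 0.7700.
Difference = 0.8639 − 0.7700 = 0.094.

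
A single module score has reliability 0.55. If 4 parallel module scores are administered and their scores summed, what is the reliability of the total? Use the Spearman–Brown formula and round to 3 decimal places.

ρ_k = kρ / (1 + (k−1)ρ) = 4·0.55 / (1 + 3·0.55) = 2.200 / 2.650 = 0.830.

0.830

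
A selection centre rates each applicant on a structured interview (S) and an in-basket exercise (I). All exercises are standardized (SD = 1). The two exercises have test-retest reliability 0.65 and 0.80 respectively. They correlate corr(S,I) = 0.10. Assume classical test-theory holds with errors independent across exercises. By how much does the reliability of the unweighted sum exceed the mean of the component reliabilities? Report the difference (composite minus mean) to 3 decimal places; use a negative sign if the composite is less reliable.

Var(sum) = 2 + 0.2 = 2.2; true-score variance = 1.45 + 0.2 = 1.65; composite reliability = 0.7500.
Mean component reliability = 0.7250.
Difference = 0.7500 − 0.7250 = 0.025.

0.025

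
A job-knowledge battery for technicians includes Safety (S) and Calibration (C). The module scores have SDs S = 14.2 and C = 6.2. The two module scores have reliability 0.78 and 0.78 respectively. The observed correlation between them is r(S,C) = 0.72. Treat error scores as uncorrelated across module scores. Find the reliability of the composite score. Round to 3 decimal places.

Var(S+C) = 14.2² + 6.2² + 2·[14.2·6.2·0.72] = 240.08 + 126.778 = 366.858.
Under uncorrelated errors the observed covariances equal the true-score covariances, so only the own-variance terms attenuate.
True-score variance = [14.2²·0.78 + 6.2²·0.78] + 126.778 = 187.262 + 126.778 = 314.04.
Reliability = 314.04 / 366.858 = 0.856.

0.856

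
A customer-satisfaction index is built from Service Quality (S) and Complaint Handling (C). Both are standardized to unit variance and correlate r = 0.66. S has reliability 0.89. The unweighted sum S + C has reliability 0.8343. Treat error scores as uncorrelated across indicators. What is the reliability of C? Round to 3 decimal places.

0.560

Var(S+C) = 2 + 2·0.66 = 3.320.
True-score variance = ρ_S + ρ_C + 2·0.66, so 0.8343 = (0.89 + ρ_C + 1.32) / 3.320.
ρ_C = 0.8343·3.320 − 0.89 − 1.32 = 0.560.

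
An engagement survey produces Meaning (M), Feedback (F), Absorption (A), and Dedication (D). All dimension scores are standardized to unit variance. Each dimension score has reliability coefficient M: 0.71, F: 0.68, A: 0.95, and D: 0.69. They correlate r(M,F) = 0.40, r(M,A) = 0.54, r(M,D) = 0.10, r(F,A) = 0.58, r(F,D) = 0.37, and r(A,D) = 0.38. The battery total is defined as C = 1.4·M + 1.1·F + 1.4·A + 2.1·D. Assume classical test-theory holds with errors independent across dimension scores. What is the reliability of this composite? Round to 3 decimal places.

0.874

Var(C) = 1.4² + 1.1² + 1.4² + 2.1² + 2·[1.54·0.40 + 1.96·0.54 + 2.94·0.10 + 1.54·0.58 + 2.31·0.37 + 2.94·0.38] = 9.54 + 9.667 = 19.207.
Because errors are independent across components, Cov(Tᵢ,Tⱼ) = Cov(Xᵢ,Xⱼ); the off-diagonal part of the true-score variance is the same as above.
True-score variance = [1.4²·0.71 + 1.1²·0.68 + 1.4²·0.95 + 2.1²·0.69] + 9.667 = 7.1193 + 9.667 = 16.7863.
Reliability = 16.7863 / 19.207 = 0.874.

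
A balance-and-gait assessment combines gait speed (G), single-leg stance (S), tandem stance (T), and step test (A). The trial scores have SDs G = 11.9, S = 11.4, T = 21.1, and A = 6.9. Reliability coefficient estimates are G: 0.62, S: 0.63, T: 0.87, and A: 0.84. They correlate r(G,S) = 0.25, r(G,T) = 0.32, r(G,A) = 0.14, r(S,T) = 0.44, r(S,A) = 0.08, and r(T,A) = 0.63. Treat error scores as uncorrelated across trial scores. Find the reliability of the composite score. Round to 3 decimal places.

Var(G+S+T+A) = 11.9² + 11.4² + 21.1² + 6.9² + 2·[11.9·11.4·0.25 + 11.9·21.1·0.32 + 11.9·6.9·0.14 + 11.4·21.1·0.44 + 11.4·6.9·0.08 + 21.1·6.9·0.63] = 764.39 + 659.223 = 1423.61.
With uncorrelated errors the cross-covariances are all true-score covariance, so they carry over unchanged; only the diagonal terms shrink to ρᵢσᵢ².
True-score variance = [11.9²·0.62 + 11.4²·0.63 + 21.1²·0.87 + 6.9²·0.84] + 659.223 = 596.998 + 659.223 = 1256.22.
Reliability = 1256.22 / 1423.61 = 0.882.

0.882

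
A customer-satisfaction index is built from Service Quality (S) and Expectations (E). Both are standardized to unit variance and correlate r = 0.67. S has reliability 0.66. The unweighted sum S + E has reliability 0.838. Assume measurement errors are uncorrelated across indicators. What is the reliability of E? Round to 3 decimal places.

0.799

Var(S+E) = 2 + 2·0.67 = 3.340.
True-score variance = ρ_S + ρ_E + 2·0.67, so 0.838 = (0.66 + ρ_E + 1.34) / 3.340.
ρ_E = 0.838·3.340 − 0.66 − 1.34 = 0.799.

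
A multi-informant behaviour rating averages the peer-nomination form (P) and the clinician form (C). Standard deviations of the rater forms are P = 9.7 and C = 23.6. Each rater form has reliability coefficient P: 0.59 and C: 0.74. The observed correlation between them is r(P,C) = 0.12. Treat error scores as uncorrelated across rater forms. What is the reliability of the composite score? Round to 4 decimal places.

Var(P+C) = 9.7² + 23.6² + 2·[9.7·23.6·0.12] = 651.05 + 54.9408 = 705.991.
Because errors are independent across components, Cov(Tᵢ,Tⱼ) = Cov(Xᵢ,Xⱼ); the off-diagonal part of the true-score variance is the same as above.
True-score variance = [9.7²·0.59 + 23.6²·0.74] + 54.9408 = 467.664 + 54.9408 = 522.604.
Reliability = 522.604 / 705.991 = 0.7402.

0.7402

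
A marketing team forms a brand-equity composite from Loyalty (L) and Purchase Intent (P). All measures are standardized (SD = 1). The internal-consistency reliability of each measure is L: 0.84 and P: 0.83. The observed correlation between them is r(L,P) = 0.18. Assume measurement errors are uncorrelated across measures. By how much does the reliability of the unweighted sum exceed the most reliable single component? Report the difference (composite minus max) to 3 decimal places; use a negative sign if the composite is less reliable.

Var(sum) = 2 + 0.36 = 2.36; true-score variance = 1.67 + 0.36 = 2.03; composite reliability = 0.8602.
Max component reliability = 0.8400.
Difference = 0.8602 − 0.8400 = 0.020.

0.020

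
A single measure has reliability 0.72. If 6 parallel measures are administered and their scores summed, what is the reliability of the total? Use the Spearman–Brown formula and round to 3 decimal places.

0.939

ρ_k = kρ / (1 + (k−1)ρ) = 6·0.72 / (1 + 5·0.72) = 4.320 / 4.600 = 0.939.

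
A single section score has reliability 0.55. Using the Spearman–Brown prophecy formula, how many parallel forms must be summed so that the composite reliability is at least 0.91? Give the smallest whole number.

9

k ≥ ρ*(1−ρ₁)/(ρ₁(1−ρ*)) = 0.91·0.45 / (0.55·0.09) = 8.273.
Smallest integer k = 9.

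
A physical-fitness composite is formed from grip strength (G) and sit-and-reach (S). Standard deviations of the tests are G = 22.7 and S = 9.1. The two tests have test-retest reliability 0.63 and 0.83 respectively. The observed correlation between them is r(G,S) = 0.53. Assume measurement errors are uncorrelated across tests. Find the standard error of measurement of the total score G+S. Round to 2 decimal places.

14.31

Var(total) = 598.1 + 218.964 = 817.064.
True-score variance = 393.365 + 218.964 = 612.329, so reliability = 0.7494.
Error variance = 817.064 − 612.329 = 204.735; SEM = √204.735 = 14.31.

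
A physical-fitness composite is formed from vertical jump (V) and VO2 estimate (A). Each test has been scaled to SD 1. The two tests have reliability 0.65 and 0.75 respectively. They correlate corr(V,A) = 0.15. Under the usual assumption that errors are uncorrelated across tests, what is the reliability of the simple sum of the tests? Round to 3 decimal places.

0.739

Var(V+A) = 2 + 2·[0.15] = 2 + 0.3 = 2.3.
Because errors are independent across components, Cov(Tᵢ,Tⱼ) = Cov(Xᵢ,Xⱼ); the off-diagonal part of the true-score variance is the same as above.
True-score variance = [0.65 + 0.75] + 0.3 = 1.4 + 0.3 = 1.7.
Reliability = 1.7 / 2.3 = 0.739.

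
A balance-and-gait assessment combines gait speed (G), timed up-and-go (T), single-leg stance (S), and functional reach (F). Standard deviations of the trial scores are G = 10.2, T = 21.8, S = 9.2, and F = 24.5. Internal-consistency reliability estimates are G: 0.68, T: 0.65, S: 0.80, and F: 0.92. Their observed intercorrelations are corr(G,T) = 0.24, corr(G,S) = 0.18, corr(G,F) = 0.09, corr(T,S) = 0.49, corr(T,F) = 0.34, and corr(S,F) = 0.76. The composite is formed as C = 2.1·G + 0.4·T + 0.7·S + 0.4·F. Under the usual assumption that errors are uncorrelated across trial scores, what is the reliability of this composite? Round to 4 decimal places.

Var(C) = 2.1²·10.2² + 0.4²·21.8² + 0.7²·9.2² + 0.4²·24.5² + 2·[0.84·10.2·21.8·0.24 + 1.47·10.2·9.2·0.18 + 0.84·10.2·24.5·0.09 + 0.28·21.8·9.2·0.49 + 0.16·21.8·24.5·0.34 + 0.28·9.2·24.5·0.76] = 672.368 + 386.175 = 1058.54.
Under uncorrelated errors the observed covariances equal the true-score covariances, so only the own-variance terms attenuate.
True-score variance = [2.1²·10.2²·0.68 + 0.4²·21.8²·0.65 + 0.7²·9.2²·0.80 + 0.4²·24.5²·0.92] + 386.175 = 482.956 + 386.175 = 869.13.
Reliability = 869.13 / 1058.54 = 0.8211.

0.8211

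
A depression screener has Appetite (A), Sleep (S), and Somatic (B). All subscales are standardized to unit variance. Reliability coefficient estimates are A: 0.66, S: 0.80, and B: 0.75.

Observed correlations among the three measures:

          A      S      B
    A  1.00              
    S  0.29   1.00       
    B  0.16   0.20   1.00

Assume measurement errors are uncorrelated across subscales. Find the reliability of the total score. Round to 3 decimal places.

Var(A+S+B) = 3 + 2·[0.29 + 0.16 + 0.20] = 3 + 1.3 = 4.3.
Under uncorrelated errors the observed covariances equal the true-score covariances, so only the own-variance terms attenuate.
True-score variance = [0.66 + 0.80 + 0.75] + 1.3 = 2.21 + 1.3 = 3.51.
Reliability = 3.51 / 4.3 = 0.816.

0.816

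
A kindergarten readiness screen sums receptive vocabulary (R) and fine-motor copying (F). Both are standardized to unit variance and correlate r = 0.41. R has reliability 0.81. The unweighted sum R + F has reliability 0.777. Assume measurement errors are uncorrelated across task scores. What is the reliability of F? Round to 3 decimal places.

0.561

Var(R+F) = 2 + 2·0.41 = 2.820.
True-score variance = ρ_R + ρ_F + 2·0.41, so 0.777 = (0.81 + ρ_F + 0.82) / 2.820.
ρ_F = 0.777·2.820 − 0.81 − 0.82 = 0.561.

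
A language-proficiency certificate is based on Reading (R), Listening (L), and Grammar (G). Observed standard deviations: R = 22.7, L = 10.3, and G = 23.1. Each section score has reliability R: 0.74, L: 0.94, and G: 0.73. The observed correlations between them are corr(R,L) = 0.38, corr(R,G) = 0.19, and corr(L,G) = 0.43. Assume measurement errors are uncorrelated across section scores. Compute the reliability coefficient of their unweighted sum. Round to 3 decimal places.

0.836

Var(R+L+G) = 22.7² + 10.3² + 23.1² + 2·[22.7·10.3·0.38 + 22.7·23.1·0.19 + 10.3·23.1·0.43] = 1154.99 + 581.576 = 1736.57.
With uncorrelated errors the cross-covariances are all true-score covariance, so they carry over unchanged; only the diagonal terms shrink to ρᵢσᵢ².
True-score variance = [22.7²·0.74 + 10.3²·0.94 + 23.1²·0.73] + 581.576 = 870.574 + 581.576 = 1452.15.
Reliability = 1452.15 / 1736.57 = 0.836.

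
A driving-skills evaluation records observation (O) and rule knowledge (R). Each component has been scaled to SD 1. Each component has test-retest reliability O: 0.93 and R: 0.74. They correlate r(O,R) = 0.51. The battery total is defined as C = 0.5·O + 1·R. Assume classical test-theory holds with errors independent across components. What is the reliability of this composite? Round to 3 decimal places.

0.842

Var(C) = 0.5² + 1 + 2·[0.5·0.51] = 1.25 + 0.51 = 1.76.
Because errors are independent across components, Cov(Tᵢ,Tⱼ) = Cov(Xᵢ,Xⱼ); the off-diagonal part of the true-score variance is the same as above.
True-score variance = [0.5²·0.93 + 0.74] + 0.51 = 0.9725 + 0.51 = 1.4825.
Reliability = 1.4825 / 1.76 = 0.842.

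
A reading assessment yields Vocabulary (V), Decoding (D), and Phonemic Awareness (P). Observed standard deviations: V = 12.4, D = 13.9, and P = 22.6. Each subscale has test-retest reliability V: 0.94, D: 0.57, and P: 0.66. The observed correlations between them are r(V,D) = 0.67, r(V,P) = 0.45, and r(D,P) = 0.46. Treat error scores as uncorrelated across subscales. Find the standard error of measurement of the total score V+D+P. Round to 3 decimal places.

16.308

Var(total) = 857.73 + 772.187 = 1629.92.
True-score variance = 591.766 + 772.187 = 1363.95, so reliability = 0.8368.
Error variance = 1629.92 − 1363.95 = 265.964; SEM = √265.964 = 16.308.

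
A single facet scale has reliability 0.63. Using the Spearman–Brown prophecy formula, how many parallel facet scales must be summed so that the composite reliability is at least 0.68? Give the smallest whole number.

k ≥ ρ*(1−ρ₁)/(ρ₁(1−ρ*)) = 0.68·0.37 / (0.63·0.32) = 1.248.
Smallest integer k = 2.

2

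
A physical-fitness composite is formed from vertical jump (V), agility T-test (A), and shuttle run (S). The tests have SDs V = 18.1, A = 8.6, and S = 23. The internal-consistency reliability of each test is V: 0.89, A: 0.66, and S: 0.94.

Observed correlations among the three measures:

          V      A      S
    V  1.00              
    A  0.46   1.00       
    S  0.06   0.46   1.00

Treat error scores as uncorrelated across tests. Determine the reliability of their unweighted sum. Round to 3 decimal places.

0.929

Var(V+A+S) = 18.1² + 8.6² + 23² + 2·[18.1·8.6·0.46 + 18.1·23·0.06 + 8.6·23·0.46] = 930.57 + 375.139 = 1305.71.
With uncorrelated errors the cross-covariances are all true-score covariance, so they carry over unchanged; only the diagonal terms shrink to ρᵢσᵢ².
True-score variance = [18.1²·0.89 + 8.6²·0.66 + 23²·0.94] + 375.139 = 837.647 + 375.139 = 1212.79.
Reliability = 1212.79 / 1305.71 = 0.929.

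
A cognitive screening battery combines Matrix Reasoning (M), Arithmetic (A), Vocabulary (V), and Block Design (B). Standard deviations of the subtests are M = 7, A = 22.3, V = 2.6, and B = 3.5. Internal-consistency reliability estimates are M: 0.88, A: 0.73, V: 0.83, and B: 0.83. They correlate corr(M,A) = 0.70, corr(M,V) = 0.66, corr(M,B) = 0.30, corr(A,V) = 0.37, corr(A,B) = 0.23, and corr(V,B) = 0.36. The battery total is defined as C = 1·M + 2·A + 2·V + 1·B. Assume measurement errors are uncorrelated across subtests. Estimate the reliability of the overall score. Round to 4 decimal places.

Var(C) = 7² + 2²·22.3² + 2²·2.6² + 3.5² + 2·[2·7·22.3·0.70 + 2·7·2.6·0.66 + 7·3.5·0.30 + 4·22.3·2.6·0.37 + 2·22.3·3.5·0.23 + 2·2.6·3.5·0.36] = 2077.45 + 756.359 = 2833.81.
Under uncorrelated errors the observed covariances equal the true-score covariances, so only the own-variance terms attenuate.
True-score variance = [7²·0.88 + 2²·22.3²·0.73 + 2²·2.6²·0.83 + 3.5²·0.83] + 756.359 = 1527.82 + 756.359 = 2284.18.
Reliability = 2284.18 / 2833.81 = 0.8060.

0.8060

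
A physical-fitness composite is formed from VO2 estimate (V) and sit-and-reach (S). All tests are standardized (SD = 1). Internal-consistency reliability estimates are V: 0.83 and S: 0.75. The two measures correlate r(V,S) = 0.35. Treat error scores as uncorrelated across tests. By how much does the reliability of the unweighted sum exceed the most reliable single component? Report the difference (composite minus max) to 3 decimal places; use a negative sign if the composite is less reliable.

0.014

Var(sum) = 2 + 0.7 = 2.7; true-score variance = 1.58 + 0.7 = 2.28; composite reliability = 0.8444.
Max component reliability = 0.8300.
Difference = 0.8444 − 0.8300 = 0.014.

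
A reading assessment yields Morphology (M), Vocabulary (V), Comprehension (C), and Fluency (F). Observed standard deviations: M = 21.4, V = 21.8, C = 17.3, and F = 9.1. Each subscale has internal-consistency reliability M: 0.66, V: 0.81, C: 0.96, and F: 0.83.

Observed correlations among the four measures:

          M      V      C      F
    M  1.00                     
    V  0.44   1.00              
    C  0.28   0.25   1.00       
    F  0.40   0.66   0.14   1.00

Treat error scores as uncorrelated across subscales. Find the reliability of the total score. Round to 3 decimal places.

0.895

Var(M+V+C+F) = 21.4² + 21.8² + 17.3² + 9.1² + 2·[21.4·21.8·0.44 + 21.4·17.3·0.28 + 21.4·9.1·0.40 + 21.8·17.3·0.25 + 21.8·9.1·0.66 + 17.3·9.1·0.14] = 1315.3 + 1268.16 = 2583.46.
With uncorrelated errors the cross-covariances are all true-score covariance, so they carry over unchanged; only the diagonal terms shrink to ρᵢσᵢ².
True-score variance = [21.4²·0.66 + 21.8²·0.81 + 17.3²·0.96 + 9.1²·0.83] + 1268.16 = 1043.25 + 1268.16 = 2311.41.
Reliability = 2311.41 / 2583.46 = 0.895.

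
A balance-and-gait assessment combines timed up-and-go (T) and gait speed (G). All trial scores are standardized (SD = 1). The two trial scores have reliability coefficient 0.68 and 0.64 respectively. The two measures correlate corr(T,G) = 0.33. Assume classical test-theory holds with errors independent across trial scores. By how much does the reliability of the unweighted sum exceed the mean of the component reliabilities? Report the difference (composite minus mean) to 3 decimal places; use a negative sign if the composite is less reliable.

0.084

Var(sum) = 2 + 0.66 = 2.66; true-score variance = 1.32 + 0.66 = 1.98; composite reliability = 0.7444.
Mean component reliability = 0.6600.
Difference = 0.7444 − 0.6600 = 0.084.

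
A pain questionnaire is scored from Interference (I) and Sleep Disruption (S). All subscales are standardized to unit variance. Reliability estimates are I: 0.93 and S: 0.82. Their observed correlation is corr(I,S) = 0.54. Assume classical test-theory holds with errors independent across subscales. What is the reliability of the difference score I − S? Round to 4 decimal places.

0.7283

Var(I−S) = 1 + 1 − 2·0.54 = 2 − 1.08 = 0.92.
With uncorrelated errors the cross-covariances are all true-score covariance, so they carry over unchanged; only the diagonal terms shrink to ρᵢσᵢ².
True-score variance = [0.93 + 0.82] − 1.08 = 1.75 − 1.08 = 0.67.
Reliability = 0.67 / 0.92 = 0.7283.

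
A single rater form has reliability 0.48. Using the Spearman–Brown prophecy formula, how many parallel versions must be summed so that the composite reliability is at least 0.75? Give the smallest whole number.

4

k ≥ ρ*(1−ρ₁)/(ρ₁(1−ρ*)) = 0.75·0.52 / (0.48·0.25) = 3.250.
Smallest integer k = 4.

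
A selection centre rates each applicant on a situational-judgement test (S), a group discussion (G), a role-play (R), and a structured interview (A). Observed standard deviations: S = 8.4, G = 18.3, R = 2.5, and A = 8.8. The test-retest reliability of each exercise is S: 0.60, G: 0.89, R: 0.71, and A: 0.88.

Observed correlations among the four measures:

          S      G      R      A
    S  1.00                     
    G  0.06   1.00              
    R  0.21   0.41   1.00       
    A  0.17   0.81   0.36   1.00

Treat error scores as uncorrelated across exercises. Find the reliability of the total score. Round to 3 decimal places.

0.911

Var(S+G+R+A) = 8.4² + 18.3² + 2.5² + 8.8² + 2·[8.4·18.3·0.06 + 8.4·2.5·0.21 + 8.4·8.8·0.17 + 18.3·2.5·0.41 + 18.3·8.8·0.81 + 2.5·8.8·0.36] = 489.14 + 366.639 = 855.779.
With uncorrelated errors the cross-covariances are all true-score covariance, so they carry over unchanged; only the diagonal terms shrink to ρᵢσᵢ².
True-score variance = [8.4²·0.60 + 18.3²·0.89 + 2.5²·0.71 + 8.8²·0.88] + 366.639 = 412.973 + 366.639 = 779.612.
Reliability = 779.612 / 855.779 = 0.911.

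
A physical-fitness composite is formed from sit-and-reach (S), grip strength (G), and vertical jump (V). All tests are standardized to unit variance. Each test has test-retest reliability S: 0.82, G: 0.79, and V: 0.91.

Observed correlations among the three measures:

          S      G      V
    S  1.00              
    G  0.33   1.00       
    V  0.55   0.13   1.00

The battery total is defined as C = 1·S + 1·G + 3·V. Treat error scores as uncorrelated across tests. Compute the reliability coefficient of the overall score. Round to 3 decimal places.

0.924

Var(C) = 1 + 1 + 3² + 2·[0.33 + 3·0.55 + 3·0.13] = 11 + 4.74 = 15.74.
Because errors are independent across components, Cov(Tᵢ,Tⱼ) = Cov(Xᵢ,Xⱼ); the off-diagonal part of the true-score variance is the same as above.
True-score variance = [0.82 + 0.79 + 3²·0.91] + 4.74 = 9.8 + 4.74 = 14.54.
Reliability = 14.54 / 15.74 = 0.924.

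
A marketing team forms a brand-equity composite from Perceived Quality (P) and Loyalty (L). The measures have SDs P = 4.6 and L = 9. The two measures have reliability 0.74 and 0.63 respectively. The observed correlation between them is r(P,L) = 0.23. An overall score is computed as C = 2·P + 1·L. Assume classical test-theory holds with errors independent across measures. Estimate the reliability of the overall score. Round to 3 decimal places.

0.745

Var(C) = 2²·4.6² + 9² + 2·[2·4.6·9·0.23] = 165.64 + 38.088 = 203.728.
With uncorrelated errors the cross-covariances are all true-score covariance, so they carry over unchanged; only the diagonal terms shrink to ρᵢσᵢ².
True-score variance = [2²·4.6²·0.74 + 9²·0.63] + 38.088 = 113.664 + 38.088 = 151.752.
Reliability = 151.752 / 203.728 = 0.745.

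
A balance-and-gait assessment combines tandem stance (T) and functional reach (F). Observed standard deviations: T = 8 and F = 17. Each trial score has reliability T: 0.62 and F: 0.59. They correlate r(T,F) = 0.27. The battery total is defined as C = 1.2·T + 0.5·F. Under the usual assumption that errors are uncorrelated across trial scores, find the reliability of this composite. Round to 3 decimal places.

0.690

Var(C) = 1.2²·8² + 0.5²·17² + 2·[0.6·8·17·0.27] = 164.41 + 44.064 = 208.474.
Because errors are independent across components, Cov(Tᵢ,Tⱼ) = Cov(Xᵢ,Xⱼ); the off-diagonal part of the true-score variance is the same as above.
True-score variance = [1.2²·8²·0.62 + 0.5²·17²·0.59] + 44.064 = 99.7667 + 44.064 = 143.831.
Reliability = 143.831 / 208.474 = 0.690.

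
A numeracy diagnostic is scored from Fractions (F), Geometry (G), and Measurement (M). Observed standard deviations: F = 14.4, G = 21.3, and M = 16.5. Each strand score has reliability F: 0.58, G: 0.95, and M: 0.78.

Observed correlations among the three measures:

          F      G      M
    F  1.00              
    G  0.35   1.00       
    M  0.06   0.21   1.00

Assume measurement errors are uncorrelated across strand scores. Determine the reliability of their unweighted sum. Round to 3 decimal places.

0.872

Var(F+G+M) = 14.4² + 21.3² + 16.5² + 2·[14.4·21.3·0.35 + 14.4·16.5·0.06 + 21.3·16.5·0.21] = 933.3 + 390.825 = 1324.12.
With uncorrelated errors the cross-covariances are all true-score covariance, so they carry over unchanged; only the diagonal terms shrink to ρᵢσᵢ².
True-score variance = [14.4²·0.58 + 21.3²·0.95 + 16.5²·0.78] + 390.825 = 763.629 + 390.825 = 1154.45.
Reliability = 1154.45 / 1324.12 = 0.872.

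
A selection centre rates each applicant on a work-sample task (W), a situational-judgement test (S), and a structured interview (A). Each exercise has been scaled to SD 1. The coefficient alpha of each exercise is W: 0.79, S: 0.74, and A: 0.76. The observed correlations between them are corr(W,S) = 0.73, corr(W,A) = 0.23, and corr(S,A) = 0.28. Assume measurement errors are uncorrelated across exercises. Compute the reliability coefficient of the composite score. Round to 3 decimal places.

0.870

Var(W+S+A) = 3 + 2·[0.73 + 0.23 + 0.28] = 3 + 2.48 = 5.48.
Because errors are independent across components, Cov(Tᵢ,Tⱼ) = Cov(Xᵢ,Xⱼ); the off-diagonal part of the true-score variance is the same as above.
True-score variance = [0.79 + 0.74 + 0.76] + 2.48 = 2.29 + 2.48 = 4.77.
Reliability = 4.77 / 5.48 = 0.870.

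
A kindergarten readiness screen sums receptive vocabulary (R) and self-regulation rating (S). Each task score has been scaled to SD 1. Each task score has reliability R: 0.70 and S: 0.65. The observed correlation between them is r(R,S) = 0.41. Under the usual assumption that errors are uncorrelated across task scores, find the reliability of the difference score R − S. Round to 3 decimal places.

Var(R−S) = 1 + 1 − 2·0.41 = 2 − 0.82 = 1.18.
Because errors are independent across components, Cov(Tᵢ,Tⱼ) = Cov(Xᵢ,Xⱼ); the off-diagonal part of the true-score variance is the same as above.
True-score variance = [0.70 + 0.65] − 0.82 = 1.35 − 0.82 = 0.53.
Reliability = 0.53 / 1.18 = 0.449.

0.449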